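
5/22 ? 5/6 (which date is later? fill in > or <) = >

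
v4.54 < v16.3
True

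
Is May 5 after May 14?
No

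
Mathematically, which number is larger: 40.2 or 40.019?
40.2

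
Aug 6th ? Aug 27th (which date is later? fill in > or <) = <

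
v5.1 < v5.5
True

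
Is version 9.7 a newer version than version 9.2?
Yes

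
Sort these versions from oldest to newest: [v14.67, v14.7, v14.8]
[v14.7, v14.8, v14.67]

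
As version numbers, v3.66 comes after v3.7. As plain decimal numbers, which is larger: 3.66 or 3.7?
3.7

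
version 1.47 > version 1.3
True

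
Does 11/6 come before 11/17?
Yes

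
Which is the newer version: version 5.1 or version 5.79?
version 5.79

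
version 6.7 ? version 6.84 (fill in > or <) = <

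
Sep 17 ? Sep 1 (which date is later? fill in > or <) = >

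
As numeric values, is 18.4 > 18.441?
False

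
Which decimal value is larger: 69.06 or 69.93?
69.93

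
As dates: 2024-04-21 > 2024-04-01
True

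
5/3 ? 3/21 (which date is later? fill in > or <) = >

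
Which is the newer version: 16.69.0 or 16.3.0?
16.69.0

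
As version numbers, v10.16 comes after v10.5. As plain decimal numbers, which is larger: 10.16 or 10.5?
10.5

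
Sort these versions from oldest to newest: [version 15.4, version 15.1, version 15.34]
[version 15.1, version 15.4, version 15.34]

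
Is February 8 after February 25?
No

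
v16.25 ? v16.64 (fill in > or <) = <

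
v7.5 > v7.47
False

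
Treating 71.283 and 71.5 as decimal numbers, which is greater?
71.5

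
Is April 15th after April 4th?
Yes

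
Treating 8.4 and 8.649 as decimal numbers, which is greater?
8.649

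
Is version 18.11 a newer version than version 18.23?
No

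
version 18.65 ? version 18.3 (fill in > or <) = >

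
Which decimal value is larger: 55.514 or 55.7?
55.7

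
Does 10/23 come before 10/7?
No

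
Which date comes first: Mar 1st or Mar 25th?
Mar 1st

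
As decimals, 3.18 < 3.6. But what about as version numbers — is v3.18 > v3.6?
True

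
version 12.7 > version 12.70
False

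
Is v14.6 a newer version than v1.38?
Yes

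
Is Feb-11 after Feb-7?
Yes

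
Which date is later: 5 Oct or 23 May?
5 Oct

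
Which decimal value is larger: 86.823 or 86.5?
86.823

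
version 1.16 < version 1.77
True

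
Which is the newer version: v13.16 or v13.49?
v13.49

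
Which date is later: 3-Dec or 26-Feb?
3-Dec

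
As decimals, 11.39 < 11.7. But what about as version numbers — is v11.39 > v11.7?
True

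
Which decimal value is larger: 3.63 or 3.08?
3.63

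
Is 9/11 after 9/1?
Yes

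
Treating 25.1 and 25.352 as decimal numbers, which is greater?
25.352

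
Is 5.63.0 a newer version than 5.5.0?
Yes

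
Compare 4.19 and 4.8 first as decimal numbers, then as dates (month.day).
As decimals: 4.19 < 4.8. As dates: 4/19 is later than 4/8 (day 19 > day 8).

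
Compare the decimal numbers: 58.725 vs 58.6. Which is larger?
58.725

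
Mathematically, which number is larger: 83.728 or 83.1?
83.728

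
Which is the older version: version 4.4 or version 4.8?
version 4.4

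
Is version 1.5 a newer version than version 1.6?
No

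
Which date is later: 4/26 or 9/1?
9/1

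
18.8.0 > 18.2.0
True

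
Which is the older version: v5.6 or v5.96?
v5.6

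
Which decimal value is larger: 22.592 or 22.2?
22.592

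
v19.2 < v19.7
True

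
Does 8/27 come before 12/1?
Yes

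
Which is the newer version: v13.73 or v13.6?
v13.73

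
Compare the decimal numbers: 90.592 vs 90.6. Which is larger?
90.6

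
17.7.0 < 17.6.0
False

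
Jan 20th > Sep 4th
False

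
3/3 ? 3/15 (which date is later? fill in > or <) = <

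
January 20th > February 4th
False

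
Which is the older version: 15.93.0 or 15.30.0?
15.30.0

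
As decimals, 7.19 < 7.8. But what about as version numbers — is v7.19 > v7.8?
True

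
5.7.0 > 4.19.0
True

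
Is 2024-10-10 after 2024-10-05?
Yes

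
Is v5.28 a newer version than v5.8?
Yes. Version numbers are compared segment by segment as integers, not as decimals: minor version 28 > 8, so v5.28 > v5.8 (even though the decimal 5.28 < 5.8).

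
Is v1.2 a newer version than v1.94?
No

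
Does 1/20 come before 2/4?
Yes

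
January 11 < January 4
False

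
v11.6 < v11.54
True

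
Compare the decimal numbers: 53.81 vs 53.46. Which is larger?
53.81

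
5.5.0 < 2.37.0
False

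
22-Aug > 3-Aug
True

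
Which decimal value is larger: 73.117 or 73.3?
73.3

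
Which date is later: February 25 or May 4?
May 4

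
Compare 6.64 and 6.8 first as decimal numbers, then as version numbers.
As decimals: 6.64 < 6.8. As versions: v6.64 > v6.8 (minor version 64 > 8).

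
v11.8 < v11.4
False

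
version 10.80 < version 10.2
False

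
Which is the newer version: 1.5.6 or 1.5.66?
1.5.66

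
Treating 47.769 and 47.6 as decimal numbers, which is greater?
47.769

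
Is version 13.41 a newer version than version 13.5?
Yes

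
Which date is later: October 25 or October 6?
October 25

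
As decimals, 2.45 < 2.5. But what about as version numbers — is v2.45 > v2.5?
True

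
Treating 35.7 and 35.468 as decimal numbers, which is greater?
35.7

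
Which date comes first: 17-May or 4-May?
4-May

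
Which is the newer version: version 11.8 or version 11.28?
version 11.28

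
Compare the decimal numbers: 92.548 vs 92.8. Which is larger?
92.8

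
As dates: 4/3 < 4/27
True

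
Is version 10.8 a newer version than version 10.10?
No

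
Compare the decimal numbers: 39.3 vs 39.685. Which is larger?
39.685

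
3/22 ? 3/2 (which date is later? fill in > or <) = >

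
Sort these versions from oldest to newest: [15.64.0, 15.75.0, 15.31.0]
[15.31.0, 15.64.0, 15.75.0]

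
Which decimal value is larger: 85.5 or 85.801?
85.801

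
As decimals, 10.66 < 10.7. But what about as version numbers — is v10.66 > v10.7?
True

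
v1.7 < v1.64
True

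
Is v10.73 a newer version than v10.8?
Yes. Version numbers are compared segment by segment as integers, not as decimals: minor version 73 > 8, so v10.73 > v10.8 (even though the decimal 10.73 < 10.8).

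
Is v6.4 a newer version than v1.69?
Yes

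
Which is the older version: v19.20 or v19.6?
v19.6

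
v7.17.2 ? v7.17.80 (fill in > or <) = <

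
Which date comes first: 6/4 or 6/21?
6/4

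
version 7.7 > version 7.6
True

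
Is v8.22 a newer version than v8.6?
Yes. Version numbers are compared segment by segment as integers, not as decimals: minor version 22 > 6, so v8.22 > v8.6 (even though the decimal 8.22 < 8.6).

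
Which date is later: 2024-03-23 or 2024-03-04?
2024-03-23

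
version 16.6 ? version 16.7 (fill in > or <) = <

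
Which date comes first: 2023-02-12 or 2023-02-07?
2023-02-07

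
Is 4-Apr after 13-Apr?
No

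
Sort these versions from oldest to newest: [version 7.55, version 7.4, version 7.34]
[version 7.4, version 7.34, version 7.55]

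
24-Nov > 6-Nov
True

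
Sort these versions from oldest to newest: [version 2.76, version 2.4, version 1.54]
[version 1.54, version 2.4, version 2.76]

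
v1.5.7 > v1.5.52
False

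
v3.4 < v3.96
True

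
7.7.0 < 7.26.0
True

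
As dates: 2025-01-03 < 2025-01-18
True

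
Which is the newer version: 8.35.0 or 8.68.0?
8.68.0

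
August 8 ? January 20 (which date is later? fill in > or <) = >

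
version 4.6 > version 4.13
False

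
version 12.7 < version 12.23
True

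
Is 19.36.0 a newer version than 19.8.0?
Yes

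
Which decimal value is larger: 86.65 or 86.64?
86.65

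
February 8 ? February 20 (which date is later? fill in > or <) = <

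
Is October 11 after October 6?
Yes. Day 11 comes after day 6 in October — this is a date comparison, not a decimal one (the decimal 10.11 would be smaller than 10.6).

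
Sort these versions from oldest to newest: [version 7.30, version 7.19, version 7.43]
[version 7.19, version 7.30, version 7.43]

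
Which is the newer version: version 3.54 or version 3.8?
version 3.54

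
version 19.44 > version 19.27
True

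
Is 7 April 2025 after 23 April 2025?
No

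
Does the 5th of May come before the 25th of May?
Yes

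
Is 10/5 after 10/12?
No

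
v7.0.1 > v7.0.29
False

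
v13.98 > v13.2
True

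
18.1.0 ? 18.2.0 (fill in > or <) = <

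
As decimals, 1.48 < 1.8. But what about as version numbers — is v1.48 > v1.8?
True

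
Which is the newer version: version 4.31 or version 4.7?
version 4.31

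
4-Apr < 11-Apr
True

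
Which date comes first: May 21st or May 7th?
May 7th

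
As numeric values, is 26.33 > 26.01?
True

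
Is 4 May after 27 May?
No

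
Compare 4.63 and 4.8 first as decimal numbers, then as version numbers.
As decimals: 4.63 < 4.8. As versions: v4.63 > v4.8 (minor version 63 > 8).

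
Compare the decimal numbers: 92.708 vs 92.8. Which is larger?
92.8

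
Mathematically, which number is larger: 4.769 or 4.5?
4.769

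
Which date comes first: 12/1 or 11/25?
11/25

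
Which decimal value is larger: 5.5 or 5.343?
5.5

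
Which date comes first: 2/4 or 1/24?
1/24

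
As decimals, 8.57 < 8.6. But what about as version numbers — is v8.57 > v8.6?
True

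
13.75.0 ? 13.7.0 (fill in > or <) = >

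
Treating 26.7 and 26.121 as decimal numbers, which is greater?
26.7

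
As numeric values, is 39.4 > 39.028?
True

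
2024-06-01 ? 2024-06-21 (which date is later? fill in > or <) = <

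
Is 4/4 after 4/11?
No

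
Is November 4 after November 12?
No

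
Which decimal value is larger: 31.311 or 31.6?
31.6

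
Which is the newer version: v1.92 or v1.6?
v1.92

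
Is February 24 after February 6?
Yes. Day 24 comes after day 6 in February — this is a date comparison, not a decimal one (the decimal 2.24 would be smaller than 2.6).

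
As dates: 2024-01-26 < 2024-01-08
False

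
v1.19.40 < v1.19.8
False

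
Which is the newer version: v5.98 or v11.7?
v11.7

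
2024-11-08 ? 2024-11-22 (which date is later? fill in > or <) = <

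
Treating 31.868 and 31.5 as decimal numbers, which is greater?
31.868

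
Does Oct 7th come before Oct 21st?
Yes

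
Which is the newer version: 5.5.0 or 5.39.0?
5.39.0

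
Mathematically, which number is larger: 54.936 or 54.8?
54.936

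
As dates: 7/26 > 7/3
True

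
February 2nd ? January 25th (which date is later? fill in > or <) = >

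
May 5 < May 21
True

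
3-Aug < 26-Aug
True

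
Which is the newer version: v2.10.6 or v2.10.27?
v2.10.27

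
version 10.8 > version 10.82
False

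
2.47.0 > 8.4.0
False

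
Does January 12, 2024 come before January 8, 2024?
No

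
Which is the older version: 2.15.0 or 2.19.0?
2.15.0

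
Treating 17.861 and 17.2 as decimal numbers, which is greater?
17.861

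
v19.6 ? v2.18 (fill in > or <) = >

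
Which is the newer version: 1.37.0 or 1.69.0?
1.69.0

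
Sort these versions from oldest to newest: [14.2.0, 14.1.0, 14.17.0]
[14.1.0, 14.2.0, 14.17.0]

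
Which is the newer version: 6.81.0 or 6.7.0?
6.81.0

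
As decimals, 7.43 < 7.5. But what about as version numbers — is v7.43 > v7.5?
True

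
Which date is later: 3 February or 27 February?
27 February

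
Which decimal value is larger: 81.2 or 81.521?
81.521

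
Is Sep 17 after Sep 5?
Yes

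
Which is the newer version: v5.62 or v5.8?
v5.62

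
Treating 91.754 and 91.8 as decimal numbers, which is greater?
91.8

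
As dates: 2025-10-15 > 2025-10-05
True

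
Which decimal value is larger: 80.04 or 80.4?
80.4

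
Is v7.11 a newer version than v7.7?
Yes. Version numbers are compared segment by segment as integers, not as decimals: minor version 11 > 7, so v7.11 > v7.7 (even though the decimal 7.11 < 7.7).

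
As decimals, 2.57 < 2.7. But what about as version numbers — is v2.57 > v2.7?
True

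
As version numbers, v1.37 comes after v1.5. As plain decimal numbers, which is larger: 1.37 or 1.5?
1.5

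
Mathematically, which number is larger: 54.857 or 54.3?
54.857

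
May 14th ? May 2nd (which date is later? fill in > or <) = >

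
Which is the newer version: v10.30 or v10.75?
v10.75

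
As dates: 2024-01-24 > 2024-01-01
True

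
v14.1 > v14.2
False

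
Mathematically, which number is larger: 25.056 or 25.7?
25.7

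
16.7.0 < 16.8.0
True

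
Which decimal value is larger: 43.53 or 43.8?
43.8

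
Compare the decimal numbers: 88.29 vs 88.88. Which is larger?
88.88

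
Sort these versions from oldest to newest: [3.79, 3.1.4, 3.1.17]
[3.1.4, 3.1.17, 3.79]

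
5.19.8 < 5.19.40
True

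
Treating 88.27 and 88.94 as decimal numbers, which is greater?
88.94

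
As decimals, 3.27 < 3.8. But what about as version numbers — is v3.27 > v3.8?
True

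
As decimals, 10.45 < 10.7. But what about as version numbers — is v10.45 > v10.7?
True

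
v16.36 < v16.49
True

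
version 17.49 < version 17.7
False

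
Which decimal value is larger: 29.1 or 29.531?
29.531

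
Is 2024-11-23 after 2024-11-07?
Yes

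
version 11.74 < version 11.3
False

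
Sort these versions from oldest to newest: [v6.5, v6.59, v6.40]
[v6.5, v6.40, v6.59]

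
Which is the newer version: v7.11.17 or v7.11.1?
v7.11.17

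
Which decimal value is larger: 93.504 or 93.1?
93.504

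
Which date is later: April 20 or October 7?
October 7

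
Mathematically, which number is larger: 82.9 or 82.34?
82.9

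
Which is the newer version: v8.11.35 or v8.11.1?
v8.11.35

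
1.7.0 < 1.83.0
True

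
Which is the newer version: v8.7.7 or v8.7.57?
v8.7.57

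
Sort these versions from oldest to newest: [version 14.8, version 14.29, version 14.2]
[version 14.2, version 14.8, version 14.29]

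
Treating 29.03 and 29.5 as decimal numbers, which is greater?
29.5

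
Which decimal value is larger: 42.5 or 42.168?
42.5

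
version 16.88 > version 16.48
True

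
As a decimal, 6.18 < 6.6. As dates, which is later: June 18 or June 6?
June 18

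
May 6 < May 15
True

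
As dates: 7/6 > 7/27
False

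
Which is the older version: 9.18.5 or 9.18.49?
9.18.5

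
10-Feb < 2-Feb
False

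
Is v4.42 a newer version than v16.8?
No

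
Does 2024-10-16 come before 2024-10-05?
No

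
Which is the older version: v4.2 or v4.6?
v4.2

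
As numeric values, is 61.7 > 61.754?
False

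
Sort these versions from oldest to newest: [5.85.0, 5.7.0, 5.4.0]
[5.4.0, 5.7.0, 5.85.0]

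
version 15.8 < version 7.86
False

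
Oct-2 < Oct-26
True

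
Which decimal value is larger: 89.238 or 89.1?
89.238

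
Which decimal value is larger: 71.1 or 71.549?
71.549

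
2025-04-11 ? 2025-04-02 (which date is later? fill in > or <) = >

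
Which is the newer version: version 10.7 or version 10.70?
version 10.70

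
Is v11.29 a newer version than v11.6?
Yes. Version numbers are compared segment by segment as integers, not as decimals: minor version 29 > 6, so v11.29 > v11.6 (even though the decimal 11.29 < 11.6).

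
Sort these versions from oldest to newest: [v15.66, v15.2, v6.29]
[v6.29, v15.2, v15.66]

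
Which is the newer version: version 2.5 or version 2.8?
version 2.8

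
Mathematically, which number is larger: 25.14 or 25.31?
25.31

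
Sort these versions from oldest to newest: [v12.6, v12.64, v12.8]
[v12.6, v12.8, v12.64]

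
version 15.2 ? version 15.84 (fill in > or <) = <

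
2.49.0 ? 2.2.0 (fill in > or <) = >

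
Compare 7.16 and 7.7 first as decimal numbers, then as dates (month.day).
As decimals: 7.16 < 7.7. As dates: 7/16 is later than 7/7 (day 16 > day 7).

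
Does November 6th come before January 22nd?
No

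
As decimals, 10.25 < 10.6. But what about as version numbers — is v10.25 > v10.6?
True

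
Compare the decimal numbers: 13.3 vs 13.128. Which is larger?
13.3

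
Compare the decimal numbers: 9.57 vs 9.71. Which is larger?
9.71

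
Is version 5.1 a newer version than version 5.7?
No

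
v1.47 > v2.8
False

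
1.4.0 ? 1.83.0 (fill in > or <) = <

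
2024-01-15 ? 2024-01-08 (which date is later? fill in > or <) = >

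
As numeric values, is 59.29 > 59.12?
True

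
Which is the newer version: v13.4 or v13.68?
v13.68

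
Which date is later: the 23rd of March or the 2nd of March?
the 23rd of March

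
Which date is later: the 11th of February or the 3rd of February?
the 11th of February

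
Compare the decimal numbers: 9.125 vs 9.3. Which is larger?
9.3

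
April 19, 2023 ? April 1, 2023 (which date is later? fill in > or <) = >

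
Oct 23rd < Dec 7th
True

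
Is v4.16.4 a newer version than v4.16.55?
No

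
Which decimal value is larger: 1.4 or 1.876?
1.876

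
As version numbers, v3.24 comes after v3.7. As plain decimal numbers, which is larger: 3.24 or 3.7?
3.7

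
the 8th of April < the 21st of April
True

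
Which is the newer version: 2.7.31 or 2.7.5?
2.7.31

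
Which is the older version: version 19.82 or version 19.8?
version 19.8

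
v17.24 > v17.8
True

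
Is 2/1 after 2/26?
No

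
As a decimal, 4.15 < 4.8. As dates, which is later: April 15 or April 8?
April 15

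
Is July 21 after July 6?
Yes. Day 21 comes after day 6 in July — this is a date comparison, not a decimal one (the decimal 7.21 would be smaller than 7.6).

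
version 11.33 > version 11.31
True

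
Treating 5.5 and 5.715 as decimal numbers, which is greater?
5.715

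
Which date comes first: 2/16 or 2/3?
2/3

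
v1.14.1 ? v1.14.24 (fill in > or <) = <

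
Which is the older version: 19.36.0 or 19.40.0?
19.36.0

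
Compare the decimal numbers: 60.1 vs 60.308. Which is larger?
60.308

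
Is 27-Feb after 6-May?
No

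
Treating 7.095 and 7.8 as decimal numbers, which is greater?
7.8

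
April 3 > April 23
False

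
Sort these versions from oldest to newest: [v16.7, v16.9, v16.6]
[v16.6, v16.7, v16.9]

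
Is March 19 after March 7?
Yes. Day 19 comes after day 7 in March — this is a date comparison, not a decimal one (the decimal 3.19 would be smaller than 3.7).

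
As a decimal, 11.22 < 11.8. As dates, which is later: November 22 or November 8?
November 22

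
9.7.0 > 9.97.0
False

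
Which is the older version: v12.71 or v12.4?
v12.4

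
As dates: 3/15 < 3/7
False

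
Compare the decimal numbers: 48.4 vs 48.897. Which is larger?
48.897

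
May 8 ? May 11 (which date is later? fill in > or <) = <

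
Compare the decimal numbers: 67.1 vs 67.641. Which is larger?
67.641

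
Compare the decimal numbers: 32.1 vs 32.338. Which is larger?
32.338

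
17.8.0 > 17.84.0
False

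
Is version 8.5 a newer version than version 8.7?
No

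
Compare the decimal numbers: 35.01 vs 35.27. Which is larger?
35.27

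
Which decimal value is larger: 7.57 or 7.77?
7.77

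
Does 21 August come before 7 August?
No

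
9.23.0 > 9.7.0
True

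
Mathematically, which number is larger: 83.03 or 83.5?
83.5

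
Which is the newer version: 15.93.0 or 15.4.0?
15.93.0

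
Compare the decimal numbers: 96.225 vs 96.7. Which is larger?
96.7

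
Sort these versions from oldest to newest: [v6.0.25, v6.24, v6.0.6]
[v6.0.6, v6.0.25, v6.24]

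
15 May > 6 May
True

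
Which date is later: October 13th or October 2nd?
October 13th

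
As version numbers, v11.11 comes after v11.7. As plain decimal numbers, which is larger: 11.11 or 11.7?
11.7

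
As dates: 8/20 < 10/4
True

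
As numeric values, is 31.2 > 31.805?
False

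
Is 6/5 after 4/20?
Yes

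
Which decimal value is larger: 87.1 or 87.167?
87.167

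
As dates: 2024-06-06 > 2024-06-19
False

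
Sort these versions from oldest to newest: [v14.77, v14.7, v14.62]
[v14.7, v14.62, v14.77]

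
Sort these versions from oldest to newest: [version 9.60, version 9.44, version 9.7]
[version 9.7, version 9.44, version 9.60]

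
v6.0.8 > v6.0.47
False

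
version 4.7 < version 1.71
False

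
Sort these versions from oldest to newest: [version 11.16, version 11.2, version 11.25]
[version 11.2, version 11.16, version 11.25]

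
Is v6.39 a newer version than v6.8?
Yes. Version numbers are compared segment by segment as integers, not as decimals: minor version 39 > 8, so v6.39 > v6.8 (even though the decimal 6.39 < 6.8).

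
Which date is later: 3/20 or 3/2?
3/20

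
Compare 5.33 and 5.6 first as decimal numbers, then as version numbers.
As decimals: 5.33 < 5.6. As versions: v5.33 > v5.6 (minor version 33 > 6).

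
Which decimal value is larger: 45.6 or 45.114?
45.6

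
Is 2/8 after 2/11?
No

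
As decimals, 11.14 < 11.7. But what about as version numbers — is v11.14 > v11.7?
True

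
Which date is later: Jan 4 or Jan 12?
Jan 12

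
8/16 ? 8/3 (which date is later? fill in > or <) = >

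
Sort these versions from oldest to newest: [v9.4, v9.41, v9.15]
[v9.4, v9.15, v9.41]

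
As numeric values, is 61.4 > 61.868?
False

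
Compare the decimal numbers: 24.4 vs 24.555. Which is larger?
24.555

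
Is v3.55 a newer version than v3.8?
Yes. Version numbers are compared segment by segment as integers, not as decimals: minor version 55 > 8, so v3.55 > v3.8 (even though the decimal 3.55 < 3.8).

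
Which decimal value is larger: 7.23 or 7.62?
7.62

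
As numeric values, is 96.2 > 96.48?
False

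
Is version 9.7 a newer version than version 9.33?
No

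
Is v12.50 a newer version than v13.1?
No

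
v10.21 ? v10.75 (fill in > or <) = <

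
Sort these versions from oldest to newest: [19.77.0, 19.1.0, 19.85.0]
[19.1.0, 19.77.0, 19.85.0]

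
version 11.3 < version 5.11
False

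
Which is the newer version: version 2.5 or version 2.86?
version 2.86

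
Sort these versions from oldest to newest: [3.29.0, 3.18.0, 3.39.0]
[3.18.0, 3.29.0, 3.39.0]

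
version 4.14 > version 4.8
True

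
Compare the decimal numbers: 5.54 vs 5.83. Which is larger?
5.83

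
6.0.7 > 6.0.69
False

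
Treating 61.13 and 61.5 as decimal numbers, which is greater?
61.5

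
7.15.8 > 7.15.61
False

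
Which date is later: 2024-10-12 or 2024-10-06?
2024-10-12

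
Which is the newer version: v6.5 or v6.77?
v6.77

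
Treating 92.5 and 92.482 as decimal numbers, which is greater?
92.5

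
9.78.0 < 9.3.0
False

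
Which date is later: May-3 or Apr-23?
May-3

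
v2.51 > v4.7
False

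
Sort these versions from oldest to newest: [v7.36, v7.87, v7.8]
[v7.8, v7.36, v7.87]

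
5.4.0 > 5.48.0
False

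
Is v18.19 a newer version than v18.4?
Yes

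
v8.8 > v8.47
False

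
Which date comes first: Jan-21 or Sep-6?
Jan-21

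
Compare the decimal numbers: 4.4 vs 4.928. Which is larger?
4.928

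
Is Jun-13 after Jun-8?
Yes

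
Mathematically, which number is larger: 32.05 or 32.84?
32.84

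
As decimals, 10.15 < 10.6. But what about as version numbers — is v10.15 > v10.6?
True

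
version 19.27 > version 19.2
True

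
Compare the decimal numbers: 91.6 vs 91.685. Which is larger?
91.685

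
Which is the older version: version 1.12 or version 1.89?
version 1.12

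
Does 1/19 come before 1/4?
No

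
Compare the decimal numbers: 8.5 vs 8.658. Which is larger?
8.658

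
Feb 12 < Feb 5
False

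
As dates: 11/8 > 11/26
False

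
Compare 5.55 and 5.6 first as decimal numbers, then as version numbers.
As decimals: 5.55 < 5.6. As versions: v5.55 > v5.6 (minor version 55 > 6).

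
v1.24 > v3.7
False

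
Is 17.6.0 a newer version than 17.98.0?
No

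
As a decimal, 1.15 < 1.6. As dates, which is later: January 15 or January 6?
January 15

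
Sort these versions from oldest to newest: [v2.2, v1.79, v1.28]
[v1.28, v1.79, v2.2]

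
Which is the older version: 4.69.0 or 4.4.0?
4.4.0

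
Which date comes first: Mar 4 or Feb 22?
Feb 22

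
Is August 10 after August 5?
Yes. Day 10 comes after day 5 in August — this is a date comparison, not a decimal one (the decimal 8.10 would be smaller than 8.5).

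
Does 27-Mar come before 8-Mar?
No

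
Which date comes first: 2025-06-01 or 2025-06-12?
2025-06-01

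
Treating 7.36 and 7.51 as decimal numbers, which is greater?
7.51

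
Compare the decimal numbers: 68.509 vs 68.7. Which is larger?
68.7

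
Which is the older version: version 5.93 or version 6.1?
version 5.93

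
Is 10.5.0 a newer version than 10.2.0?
Yes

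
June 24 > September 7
False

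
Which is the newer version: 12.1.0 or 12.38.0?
12.38.0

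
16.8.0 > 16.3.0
True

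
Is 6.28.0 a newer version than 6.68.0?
No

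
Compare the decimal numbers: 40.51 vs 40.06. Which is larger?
40.51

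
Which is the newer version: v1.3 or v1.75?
v1.75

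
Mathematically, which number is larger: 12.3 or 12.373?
12.373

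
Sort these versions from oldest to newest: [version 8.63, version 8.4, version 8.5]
[version 8.4, version 8.5, version 8.63]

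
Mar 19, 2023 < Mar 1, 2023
False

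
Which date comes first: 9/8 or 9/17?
9/8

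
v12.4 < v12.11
True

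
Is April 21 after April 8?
Yes. Day 21 comes after day 8 in April — this is a date comparison, not a decimal one (the decimal 4.21 would be smaller than 4.8).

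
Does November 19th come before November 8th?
No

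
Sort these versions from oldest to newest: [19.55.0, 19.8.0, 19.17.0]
[19.8.0, 19.17.0, 19.55.0]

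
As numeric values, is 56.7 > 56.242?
True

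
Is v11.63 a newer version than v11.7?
Yes. Version numbers are compared segment by segment as integers, not as decimals: minor version 63 > 7, so v11.63 > v11.7 (even though the decimal 11.63 < 11.7).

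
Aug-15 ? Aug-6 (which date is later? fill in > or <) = >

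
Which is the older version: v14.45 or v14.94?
v14.45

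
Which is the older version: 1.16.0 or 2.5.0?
1.16.0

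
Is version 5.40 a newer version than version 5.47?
No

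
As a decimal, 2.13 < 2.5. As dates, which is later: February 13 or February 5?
February 13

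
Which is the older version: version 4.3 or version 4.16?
version 4.3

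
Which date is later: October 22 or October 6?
October 22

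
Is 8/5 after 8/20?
No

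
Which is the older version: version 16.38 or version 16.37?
version 16.37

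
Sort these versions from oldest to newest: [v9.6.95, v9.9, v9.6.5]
[v9.6.5, v9.6.95, v9.9]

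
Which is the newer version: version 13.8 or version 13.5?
version 13.8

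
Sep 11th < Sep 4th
False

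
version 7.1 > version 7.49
False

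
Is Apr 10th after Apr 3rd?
Yes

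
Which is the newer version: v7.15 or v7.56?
v7.56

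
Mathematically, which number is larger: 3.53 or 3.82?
3.82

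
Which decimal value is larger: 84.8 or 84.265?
84.8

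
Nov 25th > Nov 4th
True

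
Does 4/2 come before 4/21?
Yes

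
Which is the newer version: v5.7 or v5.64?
v5.64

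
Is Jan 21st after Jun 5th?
No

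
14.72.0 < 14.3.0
False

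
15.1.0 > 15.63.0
False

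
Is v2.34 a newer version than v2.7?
Yes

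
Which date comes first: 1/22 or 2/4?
1/22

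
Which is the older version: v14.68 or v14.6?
v14.6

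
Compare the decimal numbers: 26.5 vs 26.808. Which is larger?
26.808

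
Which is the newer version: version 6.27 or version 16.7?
version 16.7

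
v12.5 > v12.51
False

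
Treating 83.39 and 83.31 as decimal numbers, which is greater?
83.39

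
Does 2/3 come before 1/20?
No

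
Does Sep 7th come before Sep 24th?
Yes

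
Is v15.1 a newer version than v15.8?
No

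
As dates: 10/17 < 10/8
False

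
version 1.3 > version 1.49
False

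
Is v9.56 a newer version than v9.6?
Yes. Version numbers are compared segment by segment as integers, not as decimals: minor version 56 > 6, so v9.56 > v9.6 (even though the decimal 9.56 < 9.6).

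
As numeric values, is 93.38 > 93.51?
False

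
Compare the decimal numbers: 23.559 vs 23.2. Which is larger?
23.559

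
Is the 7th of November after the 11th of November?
No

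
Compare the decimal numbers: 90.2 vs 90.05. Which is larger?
90.2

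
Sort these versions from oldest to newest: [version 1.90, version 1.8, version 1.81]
[version 1.8, version 1.81, version 1.90]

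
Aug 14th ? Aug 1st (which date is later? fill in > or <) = >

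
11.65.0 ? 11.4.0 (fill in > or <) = >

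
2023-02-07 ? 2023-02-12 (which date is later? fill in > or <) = <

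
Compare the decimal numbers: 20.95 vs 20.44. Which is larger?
20.95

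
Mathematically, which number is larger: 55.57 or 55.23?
55.57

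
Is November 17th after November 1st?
Yes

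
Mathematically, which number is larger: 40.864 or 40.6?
40.864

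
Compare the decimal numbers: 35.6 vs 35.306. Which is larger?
35.6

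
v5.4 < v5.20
True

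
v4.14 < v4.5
False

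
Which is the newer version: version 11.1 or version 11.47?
version 11.47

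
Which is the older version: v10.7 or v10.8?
v10.7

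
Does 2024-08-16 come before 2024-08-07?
No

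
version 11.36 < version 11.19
False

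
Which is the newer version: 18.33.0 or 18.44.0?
18.44.0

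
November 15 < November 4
False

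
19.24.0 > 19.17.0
True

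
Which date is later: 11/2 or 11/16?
11/16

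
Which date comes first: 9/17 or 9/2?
9/2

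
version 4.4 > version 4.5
False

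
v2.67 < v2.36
False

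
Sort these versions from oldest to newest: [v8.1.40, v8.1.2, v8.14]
[v8.1.2, v8.1.40, v8.14]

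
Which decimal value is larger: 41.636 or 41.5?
41.636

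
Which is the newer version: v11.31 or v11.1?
v11.31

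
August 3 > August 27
False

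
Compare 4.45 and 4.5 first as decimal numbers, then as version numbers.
As decimals: 4.45 < 4.5. As versions: v4.45 > v4.5 (minor version 45 > 5).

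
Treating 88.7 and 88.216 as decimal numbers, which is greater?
88.7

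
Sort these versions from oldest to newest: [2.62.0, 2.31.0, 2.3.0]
[2.3.0, 2.31.0, 2.62.0]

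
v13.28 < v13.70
True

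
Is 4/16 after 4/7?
Yes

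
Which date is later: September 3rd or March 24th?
September 3rd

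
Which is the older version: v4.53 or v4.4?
v4.4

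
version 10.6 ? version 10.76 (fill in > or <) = <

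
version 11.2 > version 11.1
True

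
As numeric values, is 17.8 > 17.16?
True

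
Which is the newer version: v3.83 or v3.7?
v3.83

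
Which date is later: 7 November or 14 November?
14 November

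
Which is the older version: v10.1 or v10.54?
v10.1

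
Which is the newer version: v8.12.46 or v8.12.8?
v8.12.46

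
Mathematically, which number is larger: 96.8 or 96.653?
96.8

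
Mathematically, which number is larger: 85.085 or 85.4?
85.4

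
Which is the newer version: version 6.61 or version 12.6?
version 12.6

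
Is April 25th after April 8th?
Yes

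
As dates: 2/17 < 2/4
False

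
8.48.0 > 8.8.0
True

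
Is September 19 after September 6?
Yes. Day 19 comes after day 6 in September — this is a date comparison, not a decimal one (the decimal 9.19 would be smaller than 9.6).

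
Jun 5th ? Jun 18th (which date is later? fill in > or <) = <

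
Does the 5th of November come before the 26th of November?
Yes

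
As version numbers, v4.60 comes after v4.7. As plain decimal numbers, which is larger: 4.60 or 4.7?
4.7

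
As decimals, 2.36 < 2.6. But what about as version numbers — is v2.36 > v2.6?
True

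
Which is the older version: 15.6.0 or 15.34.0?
15.6.0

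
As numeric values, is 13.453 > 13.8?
False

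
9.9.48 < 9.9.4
False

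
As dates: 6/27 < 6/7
False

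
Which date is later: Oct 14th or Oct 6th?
Oct 14th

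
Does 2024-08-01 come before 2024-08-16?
Yes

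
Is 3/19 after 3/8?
Yes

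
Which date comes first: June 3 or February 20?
February 20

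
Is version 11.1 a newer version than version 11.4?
No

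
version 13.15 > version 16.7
False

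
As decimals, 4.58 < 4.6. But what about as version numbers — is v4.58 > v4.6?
True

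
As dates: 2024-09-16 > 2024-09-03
True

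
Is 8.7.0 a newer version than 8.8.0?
No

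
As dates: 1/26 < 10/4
True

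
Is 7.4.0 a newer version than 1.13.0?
Yes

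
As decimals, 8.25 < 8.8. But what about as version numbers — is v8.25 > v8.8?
True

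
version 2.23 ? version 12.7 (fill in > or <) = <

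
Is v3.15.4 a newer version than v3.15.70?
No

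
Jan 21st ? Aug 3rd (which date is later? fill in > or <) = <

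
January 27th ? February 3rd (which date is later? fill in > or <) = <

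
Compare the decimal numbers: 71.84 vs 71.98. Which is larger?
71.98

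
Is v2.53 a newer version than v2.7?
Yes. Version numbers are compared segment by segment as integers, not as decimals: minor version 53 > 7, so v2.53 > v2.7 (even though the decimal 2.53 < 2.7).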